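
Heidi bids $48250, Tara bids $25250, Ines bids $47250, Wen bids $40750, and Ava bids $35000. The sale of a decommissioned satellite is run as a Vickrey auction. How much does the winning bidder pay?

The winner pays $47250.

Ranking the bids: Heidi $48250 > Ines $47250 > Wen $40750 > Ava $35000 > Tara $25250.
Heidi has the highest bid, so Heidi wins.
The second-highest bid is $47250, so that is what Heidi pays.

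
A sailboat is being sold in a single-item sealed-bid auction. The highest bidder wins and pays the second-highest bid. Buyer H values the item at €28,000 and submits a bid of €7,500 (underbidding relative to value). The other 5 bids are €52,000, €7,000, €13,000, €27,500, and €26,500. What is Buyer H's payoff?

Payoff = €0.

Highest competing bid: €52,000.
Buyer H's bid €7,500 is not the highest, so Buyer H loses, pays nothing, and earns zero payoff.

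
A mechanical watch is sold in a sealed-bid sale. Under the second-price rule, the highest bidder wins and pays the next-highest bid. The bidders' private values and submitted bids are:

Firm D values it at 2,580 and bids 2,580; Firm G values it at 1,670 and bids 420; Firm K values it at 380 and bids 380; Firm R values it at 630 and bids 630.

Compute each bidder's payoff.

Ranking the bids: Firm D 2,580, then Firm R 630, then Firm G 420, then Firm K 380.
Firm D has the top bid and wins; the price is the second-highest bid, 630.
Firm D's payoff = 2,580 − 630 = 1,950. All other bidders lose, so their payoff is 0.

Payoffs: Firm D 1,950, Firm G 0, Firm K 0, Firm R 0.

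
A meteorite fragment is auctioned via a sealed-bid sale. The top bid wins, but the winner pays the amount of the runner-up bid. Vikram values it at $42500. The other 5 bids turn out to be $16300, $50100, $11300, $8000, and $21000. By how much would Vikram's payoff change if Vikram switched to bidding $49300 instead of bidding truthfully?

The highest competing bid is $50100.
Bidding truthfully at $42500: the top bid is $50100 (a rival), so Vikram loses. Payoff = $0.
Bidding $49300: the top bid is $50100 (a rival), so Vikram loses. Payoff = $0.
Change = $0 − $0 = $0.

$0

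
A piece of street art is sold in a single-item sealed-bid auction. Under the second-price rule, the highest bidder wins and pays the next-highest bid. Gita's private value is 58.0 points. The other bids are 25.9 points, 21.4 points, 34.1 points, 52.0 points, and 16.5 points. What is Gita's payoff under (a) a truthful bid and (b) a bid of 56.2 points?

(a) 6.0 points  (b) 6.0 points

The highest competing bid is 52.0 points.
Bidding truthfully at 58.0 points: Gita has the top bid, wins, and pays the second-highest bid 52.0 points. Payoff = 58.0 points − 52.0 points = 6.0 points.
Bidding 56.2 points: Gita has the top bid, wins, and pays the second-highest bid 52.0 points. Payoff = 58.0 points − 52.0 points = 6.0 points.
The bid only affects whether you win, not the price — here both bids land on the same side of the top rival bid, so the deviation is payoff-neutral.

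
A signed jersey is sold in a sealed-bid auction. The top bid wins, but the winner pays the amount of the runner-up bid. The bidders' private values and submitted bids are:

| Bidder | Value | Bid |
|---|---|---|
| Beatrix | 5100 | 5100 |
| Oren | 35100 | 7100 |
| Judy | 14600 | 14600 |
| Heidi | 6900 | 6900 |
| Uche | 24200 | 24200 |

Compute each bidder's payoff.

Ranking the bids: Uche 24200, then Judy 14600, then Oren 7100, then Heidi 6900, then Beatrix 5100.
Uche has the top bid and wins; the price is the second-highest bid, 14600.
Uche's payoff = 24200 − 14600 = 9600. All other bidders lose, so their payoff is 0.

Beatrix 0, Oren 0, Judy 0, Heidi 0, Uche 9600.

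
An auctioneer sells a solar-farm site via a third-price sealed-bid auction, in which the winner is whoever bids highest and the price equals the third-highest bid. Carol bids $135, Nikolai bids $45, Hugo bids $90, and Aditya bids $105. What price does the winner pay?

Price paid: $90.

Ordered from highest: Carol $135; Aditya $105; Hugo $90; Nikolai $45.
Carol is the highest bidder, so Carol wins.
Under the third-price rule, the price is the third-highest bid: $90.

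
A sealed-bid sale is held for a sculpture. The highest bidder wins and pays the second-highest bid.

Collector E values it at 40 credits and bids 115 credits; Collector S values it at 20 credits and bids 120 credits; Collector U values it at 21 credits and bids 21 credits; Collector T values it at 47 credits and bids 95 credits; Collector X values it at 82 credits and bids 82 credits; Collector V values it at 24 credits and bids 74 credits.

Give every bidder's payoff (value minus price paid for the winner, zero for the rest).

Payoffs: Collector E 0 credits, Collector S -95 credits, Collector U 0 credits, Collector T 0 credits, Collector X 0 credits, Collector V 0 credits.

Ranking the bids: Collector S 120 credits > Collector E 115 credits > Collector T 95 credits > Collector X 82 credits > Collector V 74 credits > Collector U 21 credits.
Collector S has the top bid and wins; the price is the second-highest bid, 115 credits.
Collector S's payoff = 20 credits − 115 credits = -95 credits. All other bidders lose, so their payoff is 0.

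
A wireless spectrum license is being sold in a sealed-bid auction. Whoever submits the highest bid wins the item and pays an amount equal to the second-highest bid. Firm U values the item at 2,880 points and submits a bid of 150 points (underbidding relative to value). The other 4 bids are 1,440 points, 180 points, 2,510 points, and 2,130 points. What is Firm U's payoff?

Payoff = 0 points.

Highest competing bid: 2,510 points.
Firm U's bid 150 points is not the highest, so Firm U loses, pays nothing, and earns zero payoff.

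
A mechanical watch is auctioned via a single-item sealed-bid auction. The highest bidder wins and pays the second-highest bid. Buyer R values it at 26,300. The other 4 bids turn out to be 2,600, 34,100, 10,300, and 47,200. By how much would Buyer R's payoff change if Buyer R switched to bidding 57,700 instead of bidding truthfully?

The highest competing bid is 47,200.
Bidding truthfully at 26,300: the top bid is 47,200 (a rival), so Buyer R loses. Payoff = 0.
Bidding 57,700: Buyer R has the top bid, wins, and pays the second-highest bid 47,200. Payoff = 26,300 − 47,200 = -20,900.
Change = -20,900 − 0 = -20,900.

-20,900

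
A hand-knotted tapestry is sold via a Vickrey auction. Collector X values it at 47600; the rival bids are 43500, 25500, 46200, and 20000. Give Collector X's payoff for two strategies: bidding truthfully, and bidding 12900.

(a) 1400  (b) 0

The highest competing bid is 46200.
Bidding truthfully at 47600: Collector X has the top bid, wins, and pays the second-highest bid 46200. Payoff = 47600 − 46200 = 1400.
Bidding 12900: the top bid is 46200 (a rival), so Collector X loses. Payoff = 0.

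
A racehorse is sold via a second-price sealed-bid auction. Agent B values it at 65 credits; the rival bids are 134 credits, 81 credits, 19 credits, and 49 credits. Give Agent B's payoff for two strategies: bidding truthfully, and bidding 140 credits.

The highest competing bid is 134 credits.
Bidding truthfully at 65 credits: the top bid is 134 credits (a rival), so Agent B loses. Payoff = 0 credits.
Bidding 140 credits: Agent B has the top bid, wins, and pays the second-highest bid 134 credits. Payoff = 65 credits − 134 credits = -69 credits.

(a) 0 credits  (b) -69 credits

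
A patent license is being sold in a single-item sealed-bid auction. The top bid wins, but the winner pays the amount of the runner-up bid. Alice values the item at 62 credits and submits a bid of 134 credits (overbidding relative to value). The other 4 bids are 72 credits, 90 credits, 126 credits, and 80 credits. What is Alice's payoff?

Highest competing bid: 126 credits.
Alice's bid 134 credits is the highest overall, so Alice wins and pays the second-highest bid, 126 credits.
Payoff = value − price = 62 credits − 126 credits = -64 credits.

Payoff = -64 credits.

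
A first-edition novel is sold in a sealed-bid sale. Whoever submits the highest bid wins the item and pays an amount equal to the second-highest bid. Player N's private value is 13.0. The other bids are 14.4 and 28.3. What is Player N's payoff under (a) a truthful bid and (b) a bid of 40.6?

(a) 0.0  (b) -15.3

The highest competing bid is 28.3.
Bidding truthfully at 13.0: the top bid is 28.3 (a rival), so Player N loses. Payoff = 0.0.
Bidding 40.6: Player N has the top bid, wins, and pays the second-highest bid 28.3. Payoff = 13.0 − 28.3 = -15.3.
Deviating from a truthful bid can only lose payoff in a second-price auction — never gain.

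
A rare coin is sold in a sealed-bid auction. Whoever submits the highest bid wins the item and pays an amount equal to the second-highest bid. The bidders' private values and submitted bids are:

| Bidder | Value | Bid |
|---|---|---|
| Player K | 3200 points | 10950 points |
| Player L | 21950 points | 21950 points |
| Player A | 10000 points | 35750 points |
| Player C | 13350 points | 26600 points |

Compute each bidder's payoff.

Bids in descending order: Player A 35750 points > Player C 26600 points > Player L 21950 points > Player K 10950 points.
Player A has the top bid and wins; the price is the second-highest bid, 26600 points.
Player A's payoff = 10000 points − 26600 points = -16600 points. All other bidders lose, so their payoff is 0.

Player K 0 points, Player L 0 points, Player A -16600 points, Player C 0 points.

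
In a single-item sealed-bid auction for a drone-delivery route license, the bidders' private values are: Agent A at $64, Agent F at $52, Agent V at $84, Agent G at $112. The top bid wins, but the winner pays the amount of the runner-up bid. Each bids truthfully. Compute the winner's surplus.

Ordered from highest: Agent G $112, then Agent V $84, then Agent A $64, then Agent F $52.
Agent G wins with the top bid and pays the second-highest, $84.
Surplus = $112 − $84 = $28.

Winner's surplus: $28.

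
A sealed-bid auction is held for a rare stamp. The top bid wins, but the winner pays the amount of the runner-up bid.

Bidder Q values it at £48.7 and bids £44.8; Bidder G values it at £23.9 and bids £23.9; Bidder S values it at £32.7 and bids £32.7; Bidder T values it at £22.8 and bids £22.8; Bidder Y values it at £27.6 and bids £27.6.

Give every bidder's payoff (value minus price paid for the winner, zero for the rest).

Sorted high to low: Bidder Q £44.8 > Bidder S £32.7 > Bidder Y £27.6 > Bidder G £23.9 > Bidder T £22.8.
Bidder Q has the top bid and wins; the price is the second-highest bid, £32.7.
Bidder Q's payoff = £48.7 − £32.7 = £16.0. All other bidders lose, so their payoff is 0.

Bidder Q £16.0, Bidder G £0.0, Bidder S £0.0, Bidder T £0.0, Bidder Y £0.0.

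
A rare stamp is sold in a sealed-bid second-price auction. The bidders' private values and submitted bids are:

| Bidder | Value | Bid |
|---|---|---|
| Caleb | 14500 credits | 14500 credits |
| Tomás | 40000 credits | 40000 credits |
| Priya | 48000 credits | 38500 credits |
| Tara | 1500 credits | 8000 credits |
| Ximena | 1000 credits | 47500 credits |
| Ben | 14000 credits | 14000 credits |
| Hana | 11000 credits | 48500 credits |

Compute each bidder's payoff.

Ordered from highest: Hana 48500 credits, then Ximena 47500 credits, then Tomás 40000 credits, then Priya 38500 credits, then Caleb 14500 credits, then Ben 14000 credits, then Tara 8000 credits.
Hana has the top bid and wins; the price is the second-highest bid, 47500 credits.
Hana's payoff = 11000 credits − 47500 credits = -36500 credits. All other bidders lose, so their payoff is 0.

Payoffs: Caleb 0 credits, Tomás 0 credits, Priya 0 credits, Tara 0 credits, Ximena 0 credits, Ben 0 credits, Hana -36500 credits.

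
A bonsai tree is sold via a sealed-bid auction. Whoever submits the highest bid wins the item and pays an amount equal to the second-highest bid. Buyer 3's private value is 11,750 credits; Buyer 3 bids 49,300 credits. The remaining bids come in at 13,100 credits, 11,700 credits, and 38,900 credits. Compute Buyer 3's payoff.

Highest competing bid: 38,900 credits.
Buyer 3's bid 49,300 credits is the highest overall, so Buyer 3 wins and pays the second-highest bid, 38,900 credits.
Payoff = value − price = 11,750 credits − 38,900 credits = -27,150 credits.
Overbidding won the item at a price above value — truthful bidding would have avoided this loss.

-27,150 credits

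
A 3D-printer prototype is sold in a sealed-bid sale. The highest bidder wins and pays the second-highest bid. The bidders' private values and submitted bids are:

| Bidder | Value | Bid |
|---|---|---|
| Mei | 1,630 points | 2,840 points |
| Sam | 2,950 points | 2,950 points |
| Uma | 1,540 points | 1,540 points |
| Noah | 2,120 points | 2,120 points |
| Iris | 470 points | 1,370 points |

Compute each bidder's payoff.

Payoffs: Mei 0 points, Sam 110 points, Uma 0 points, Noah 0 points, Iris 0 points.

Ordered from highest: Sam 2,950 points, then Mei 2,840 points, then Noah 2,120 points, then Uma 1,540 points, then Iris 1,370 points.
Sam has the top bid and wins; the price is the second-highest bid, 2,840 points.
Sam's payoff = 2,950 points − 2,840 points = 110 points. All other bidders lose, so their payoff is 0.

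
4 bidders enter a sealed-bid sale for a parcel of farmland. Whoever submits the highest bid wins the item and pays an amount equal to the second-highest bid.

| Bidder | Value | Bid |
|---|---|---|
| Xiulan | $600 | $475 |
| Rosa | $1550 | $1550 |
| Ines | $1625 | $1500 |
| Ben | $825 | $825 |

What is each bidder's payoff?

Xiulan $0, Rosa $50, Ines $0, Ben $0.

Bids in descending order: Rosa $1550 > Ines $1500 > Ben $825 > Xiulan $475.
Rosa has the top bid and wins; the price is the second-highest bid, $1500.
Rosa's payoff = $1550 − $1500 = $50. All other bidders lose, so their payoff is 0.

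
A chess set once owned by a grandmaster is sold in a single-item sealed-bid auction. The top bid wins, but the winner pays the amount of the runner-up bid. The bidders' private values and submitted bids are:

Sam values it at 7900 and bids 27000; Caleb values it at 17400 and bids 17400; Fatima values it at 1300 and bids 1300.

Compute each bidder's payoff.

Ordered from highest: Sam 27000, then Caleb 17400, then Fatima 1300.
Sam has the top bid and wins; the price is the second-highest bid, 17400.
Sam's payoff = 7900 − 17400 = -9500. All other bidders lose, so their payoff is 0.

Sam -9500, Caleb 0, Fatima 0.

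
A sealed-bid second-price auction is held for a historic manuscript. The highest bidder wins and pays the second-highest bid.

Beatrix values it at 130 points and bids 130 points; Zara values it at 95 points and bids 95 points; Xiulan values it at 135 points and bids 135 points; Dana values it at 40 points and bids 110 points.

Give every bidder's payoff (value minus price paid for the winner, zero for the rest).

Beatrix 0 points, Zara 0 points, Xiulan 5 points, Dana 0 points.

Ordered from highest: Xiulan 135 points, then Beatrix 130 points, then Dana 110 points, then Zara 95 points.
Xiulan has the top bid and wins; the price is the second-highest bid, 130 points.
Xiulan's payoff = 135 points − 130 points = 5 points. All other bidders lose, so their payoff is 0.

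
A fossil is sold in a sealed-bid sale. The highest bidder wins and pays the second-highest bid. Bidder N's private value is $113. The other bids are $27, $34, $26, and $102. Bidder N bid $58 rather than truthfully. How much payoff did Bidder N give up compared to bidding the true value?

Regret: $11.

The highest competing bid is $102.
Bidding truthfully at $113: Bidder N has the top bid, wins, and pays the second-highest bid $102. Payoff = $113 − $102 = $11.
Bidding $58: the top bid is $102 (a rival), so Bidder N loses. Payoff = $0.
Regret = truthful payoff − actual payoff = $11 − $0 = $11.
Deviating from a truthful bid can only lose payoff in a second-price auction — never gain.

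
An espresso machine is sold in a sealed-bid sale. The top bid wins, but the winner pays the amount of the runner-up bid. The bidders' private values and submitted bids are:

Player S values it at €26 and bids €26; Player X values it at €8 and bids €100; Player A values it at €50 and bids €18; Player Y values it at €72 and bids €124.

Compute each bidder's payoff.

Ranking the bids: Player Y €124; Player X €100; Player S €26; Player A €18.
Player Y has the top bid and wins; the price is the second-highest bid, €100.
Player Y's payoff = €72 − €100 = -€28. All other bidders lose, so their payoff is 0.

Payoffs: Player S €0, Player X €0, Player A €0, Player Y -€28.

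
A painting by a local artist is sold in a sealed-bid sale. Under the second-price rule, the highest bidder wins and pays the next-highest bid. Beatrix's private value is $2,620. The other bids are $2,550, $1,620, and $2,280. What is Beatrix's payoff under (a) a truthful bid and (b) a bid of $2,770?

The highest competing bid is $2,550.
Bidding truthfully at $2,620: Beatrix has the top bid, wins, and pays the second-highest bid $2,550. Payoff = $2,620 − $2,550 = $70.
Bidding $2,770: Beatrix has the top bid, wins, and pays the second-highest bid $2,550. Payoff = $2,620 − $2,550 = $70.
The bid only affects whether you win, not the price — here both bids land on the same side of the top rival bid, so the deviation is payoff-neutral.

(a) $70  (b) $70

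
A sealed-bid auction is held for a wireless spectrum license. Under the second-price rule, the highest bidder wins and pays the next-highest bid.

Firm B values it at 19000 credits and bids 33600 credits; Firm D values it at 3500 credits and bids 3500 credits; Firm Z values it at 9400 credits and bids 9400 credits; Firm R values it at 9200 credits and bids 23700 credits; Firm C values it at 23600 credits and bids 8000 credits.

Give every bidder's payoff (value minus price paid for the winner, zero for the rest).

Sorted high to low: Firm B 33600 credits, then Firm R 23700 credits, then Firm Z 9400 credits, then Firm C 8000 credits, then Firm D 3500 credits.
Firm B has the top bid and wins; the price is the second-highest bid, 23700 credits.
Firm B's payoff = 19000 credits − 23700 credits = -4700 credits. All other bidders lose, so their payoff is 0.

Firm B -4700 credits, Firm D 0 credits, Firm Z 0 credits, Firm R 0 credits, Firm C 0 credits.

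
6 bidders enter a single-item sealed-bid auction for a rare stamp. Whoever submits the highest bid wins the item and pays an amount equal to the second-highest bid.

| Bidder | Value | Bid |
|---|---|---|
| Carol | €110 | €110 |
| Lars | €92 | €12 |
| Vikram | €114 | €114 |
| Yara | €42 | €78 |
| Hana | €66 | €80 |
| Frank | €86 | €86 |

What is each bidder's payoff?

Carol €0, Lars €0, Vikram €4, Yara €0, Hana €0, Frank €0.

Ordered from highest: Vikram €114, then Carol €110, then Frank €86, then Hana €80, then Yara €78, then Lars €12.
Vikram has the top bid and wins; the price is the second-highest bid, €110.
Vikram's payoff = €114 − €110 = €4. All other bidders lose, so their payoff is 0.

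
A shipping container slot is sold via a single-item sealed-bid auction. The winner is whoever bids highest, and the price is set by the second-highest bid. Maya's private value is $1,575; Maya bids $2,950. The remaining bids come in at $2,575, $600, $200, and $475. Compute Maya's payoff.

Maya's payoff: -$1,000.

Highest competing bid: $2,575.
Maya's bid $2,950 is the highest overall, so Maya wins and pays the second-highest bid, $2,575.
Payoff = value − price = $1,575 − $2,575 = -$1,000.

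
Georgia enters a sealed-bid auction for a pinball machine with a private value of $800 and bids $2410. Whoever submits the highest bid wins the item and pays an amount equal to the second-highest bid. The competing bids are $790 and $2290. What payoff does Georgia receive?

-$1490

Highest competing bid: $2290.
Georgia's bid $2410 is the highest overall, so Georgia wins and pays the second-highest bid, $2290.
Payoff = value − price = $800 − $2290 = -$1490.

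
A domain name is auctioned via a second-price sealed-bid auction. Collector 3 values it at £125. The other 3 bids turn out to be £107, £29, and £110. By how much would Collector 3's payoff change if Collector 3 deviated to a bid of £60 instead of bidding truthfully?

The highest competing bid is £110.
Bidding truthfully at £125: Collector 3 has the top bid, wins, and pays the second-highest bid £110. Payoff = £125 − £110 = £15.
Bidding £60: the top bid is £110 (a rival), so Collector 3 loses. Payoff = £0.
Change = £0 − £15 = -£15.

Payoff change: -£15.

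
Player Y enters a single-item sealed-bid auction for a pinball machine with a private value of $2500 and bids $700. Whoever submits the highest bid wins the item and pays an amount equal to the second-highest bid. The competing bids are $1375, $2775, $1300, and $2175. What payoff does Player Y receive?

Highest competing bid: $2775.
Player Y's bid $700 is not the highest, so Player Y loses, pays nothing, and earns zero payoff.

Player Y's payoff: $0.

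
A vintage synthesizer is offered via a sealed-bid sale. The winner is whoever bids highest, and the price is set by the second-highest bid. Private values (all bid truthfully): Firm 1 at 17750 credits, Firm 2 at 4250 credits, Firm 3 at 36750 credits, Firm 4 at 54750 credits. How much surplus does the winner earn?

Winner's surplus: 18000 credits.

Sorted high to low: Firm 4 54750 credits, then Firm 3 36750 credits, then Firm 1 17750 credits, then Firm 2 4250 credits.
Firm 4 wins with the top bid and pays the second-highest, 36750 credits.
Surplus = 54750 credits − 36750 credits = 18000 credits.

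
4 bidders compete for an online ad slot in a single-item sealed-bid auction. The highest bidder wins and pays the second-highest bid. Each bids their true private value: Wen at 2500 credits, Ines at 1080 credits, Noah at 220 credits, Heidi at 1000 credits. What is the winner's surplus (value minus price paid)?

Surplus = 1420 credits.

Ordered from highest: Wen 2500 credits, then Ines 1080 credits, then Heidi 1000 credits, then Noah 220 credits.
Wen wins with the top bid and pays the second-highest, 1080 credits.
Surplus = 2500 credits − 1080 credits = 1420 credits.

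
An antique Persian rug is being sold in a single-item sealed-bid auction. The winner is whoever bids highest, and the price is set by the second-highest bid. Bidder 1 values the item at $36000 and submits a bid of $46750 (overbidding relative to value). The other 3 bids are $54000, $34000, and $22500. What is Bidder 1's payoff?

The bidder's payoff: $0.

Highest competing bid: $54000.
Bidder 1's bid $46750 is not the highest, so Bidder 1 loses, pays nothing, and earns zero payoff.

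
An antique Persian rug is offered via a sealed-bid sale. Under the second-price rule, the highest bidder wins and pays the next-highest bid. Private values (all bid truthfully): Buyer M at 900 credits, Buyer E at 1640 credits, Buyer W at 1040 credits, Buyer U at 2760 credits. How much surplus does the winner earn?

Sorted high to low: Buyer U 2760 credits; Buyer E 1640 credits; Buyer W 1040 credits; Buyer M 900 credits.
Buyer U wins with the top bid and pays the second-highest, 1640 credits.
Surplus = 2760 credits − 1640 credits = 1120 credits.

Surplus = 1120 credits.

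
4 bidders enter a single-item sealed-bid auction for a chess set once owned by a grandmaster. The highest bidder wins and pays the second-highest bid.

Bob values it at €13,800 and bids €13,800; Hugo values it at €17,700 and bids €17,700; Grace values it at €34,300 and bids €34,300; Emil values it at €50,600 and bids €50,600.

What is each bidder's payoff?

Ranking the bids: Emil €50,600, then Grace €34,300, then Hugo €17,700, then Bob €13,800.
Emil has the top bid and wins; the price is the second-highest bid, €34,300.
Emil's payoff = €50,600 − €34,300 = €16,300. All other bidders lose, so their payoff is 0.

Bob €0, Hugo €0, Grace €0, Emil €16,300.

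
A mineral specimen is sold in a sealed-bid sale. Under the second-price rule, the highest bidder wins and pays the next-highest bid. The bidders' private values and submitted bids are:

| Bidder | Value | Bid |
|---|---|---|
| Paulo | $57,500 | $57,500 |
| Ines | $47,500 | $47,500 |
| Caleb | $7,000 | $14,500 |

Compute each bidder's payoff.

Payoffs: Paulo $10,000, Ines $0, Caleb $0.

Bids in descending order: Paulo $57,500, then Ines $47,500, then Caleb $14,500.
Paulo has the top bid and wins; the price is the second-highest bid, $47,500.
Paulo's payoff = $57,500 − $47,500 = $10,000. All other bidders lose, so their payoff is 0.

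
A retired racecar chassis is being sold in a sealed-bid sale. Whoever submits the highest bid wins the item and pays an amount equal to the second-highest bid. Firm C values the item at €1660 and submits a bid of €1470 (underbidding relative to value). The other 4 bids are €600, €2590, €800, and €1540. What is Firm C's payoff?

Firm C's payoff: €0.

Highest competing bid: €2590.
Firm C's bid €1470 is not the highest, so Firm C loses, pays nothing, and earns zero payoff.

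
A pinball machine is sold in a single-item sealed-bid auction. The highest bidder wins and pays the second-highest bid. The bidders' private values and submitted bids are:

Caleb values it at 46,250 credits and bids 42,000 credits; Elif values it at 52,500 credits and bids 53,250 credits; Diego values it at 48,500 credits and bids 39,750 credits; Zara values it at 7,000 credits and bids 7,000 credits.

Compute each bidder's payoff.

Caleb 0 credits, Elif 10,500 credits, Diego 0 credits, Zara 0 credits.

Bids in descending order: Elif 53,250 credits > Caleb 42,000 credits > Diego 39,750 credits > Zara 7,000 credits.
Elif has the top bid and wins; the price is the second-highest bid, 42,000 credits.
Elif's payoff = 52,500 credits − 42,000 credits = 10,500 credits. All other bidders lose, so their payoff is 0.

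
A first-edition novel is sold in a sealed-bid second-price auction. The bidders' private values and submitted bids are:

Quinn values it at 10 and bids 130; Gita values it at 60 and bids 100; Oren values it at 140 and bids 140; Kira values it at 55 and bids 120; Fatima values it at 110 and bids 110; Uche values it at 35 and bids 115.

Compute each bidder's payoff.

Quinn 0, Gita 0, Oren 10, Kira 0, Fatima 0, Uche 0.

Sorted high to low: Oren 140 > Quinn 130 > Kira 120 > Uche 115 > Fatima 110 > Gita 100.
Oren has the top bid and wins; the price is the second-highest bid, 130.
Oren's payoff = 140 − 130 = 10. All other bidders lose, so their payoff is 0.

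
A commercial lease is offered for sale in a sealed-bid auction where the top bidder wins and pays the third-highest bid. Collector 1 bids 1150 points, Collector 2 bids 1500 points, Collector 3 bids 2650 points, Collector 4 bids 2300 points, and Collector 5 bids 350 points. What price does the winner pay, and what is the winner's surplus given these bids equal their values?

Ordered from highest: Collector 3 2650 points, then Collector 4 2300 points, then Collector 2 1500 points, then Collector 1 1150 points, then Collector 5 350 points.
Collector 3 is the highest bidder, so Collector 3 wins.
Under the third-price rule, the price is the third-highest bid: 1500 points.
Surplus = 2650 points − 1500 points = 1150 points.

Price 1500 points; surplus 1150 points.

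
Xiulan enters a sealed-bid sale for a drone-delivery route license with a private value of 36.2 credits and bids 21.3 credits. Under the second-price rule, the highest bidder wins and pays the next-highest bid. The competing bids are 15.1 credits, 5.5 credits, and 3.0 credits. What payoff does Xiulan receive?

Highest competing bid: 15.1 credits.
Xiulan's bid 21.3 credits is the highest overall, so Xiulan wins and pays the second-highest bid, 15.1 credits.
Payoff = value − price = 36.2 credits − 15.1 credits = 21.1 credits.

Xiulan's payoff: 21.1 credits.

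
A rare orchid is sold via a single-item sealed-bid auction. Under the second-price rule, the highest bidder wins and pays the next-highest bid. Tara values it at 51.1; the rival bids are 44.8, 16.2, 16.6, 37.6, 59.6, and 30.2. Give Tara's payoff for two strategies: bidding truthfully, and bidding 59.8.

The highest competing bid is 59.6.
Bidding truthfully at 51.1: the top bid is 59.6 (a rival), so Tara loses. Payoff = 0.0.
Bidding 59.8: Tara has the top bid, wins, and pays the second-highest bid 59.6. Payoff = 51.1 − 59.6 = -8.5.
Deviating from a truthful bid can only lose payoff in a second-price auction — never gain.

Truthful: 0.0; alternative: -8.5.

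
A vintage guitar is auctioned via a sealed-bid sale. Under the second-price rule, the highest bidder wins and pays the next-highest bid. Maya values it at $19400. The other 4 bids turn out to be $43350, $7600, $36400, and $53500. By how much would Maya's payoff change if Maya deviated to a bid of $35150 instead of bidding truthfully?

Payoff change: $0.

The highest competing bid is $53500.
Bidding truthfully at $19400: the top bid is $53500 (a rival), so Maya loses. Payoff = $0.
Bidding $35150: the top bid is $53500 (a rival), so Maya loses. Payoff = $0.
Change = $0 − $0 = $0.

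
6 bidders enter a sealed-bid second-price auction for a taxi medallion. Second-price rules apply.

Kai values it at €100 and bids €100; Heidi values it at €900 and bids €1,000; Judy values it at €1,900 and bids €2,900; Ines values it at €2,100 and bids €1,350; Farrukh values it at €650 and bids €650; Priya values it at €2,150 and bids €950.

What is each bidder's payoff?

Kai €0, Heidi €0, Judy €550, Ines €0, Farrukh €0, Priya €0.

Ordered from highest: Judy €2,900, then Ines €1,350, then Heidi €1,000, then Priya €950, then Farrukh €650, then Kai €100.
Judy has the top bid and wins; the price is the second-highest bid, €1,350.
Judy's payoff = €1,900 − €1,350 = €550. All other bidders lose, so their payoff is 0.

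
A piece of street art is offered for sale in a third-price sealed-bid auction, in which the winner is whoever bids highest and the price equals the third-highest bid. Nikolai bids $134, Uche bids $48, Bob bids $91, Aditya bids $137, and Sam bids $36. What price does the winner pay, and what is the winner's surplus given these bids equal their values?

The winner pays $91 for a surplus of $46.

Ranking the bids: Aditya $137 > Nikolai $134 > Bob $91 > Uche $48 > Sam $36.
Aditya is the highest bidder, so Aditya wins.
Under the third-price rule, the price is the third-highest bid: $91.
Surplus = $137 − $91 = $46.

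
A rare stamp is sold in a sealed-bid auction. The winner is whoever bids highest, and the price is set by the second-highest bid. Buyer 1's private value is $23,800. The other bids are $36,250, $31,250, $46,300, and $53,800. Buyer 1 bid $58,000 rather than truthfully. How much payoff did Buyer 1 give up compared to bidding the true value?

Regret: $30,000.

The highest competing bid is $53,800.
Bidding truthfully at $23,800: the top bid is $53,800 (a rival), so Buyer 1 loses. Payoff = $0.
Bidding $58,000: Buyer 1 has the top bid, wins, and pays the second-highest bid $53,800. Payoff = $23,800 − $53,800 = -$30,000.
Regret = truthful payoff − actual payoff = $0 − -$30,000 = $30,000.
Deviating from a truthful bid can only lose payoff in a second-price auction — never gain.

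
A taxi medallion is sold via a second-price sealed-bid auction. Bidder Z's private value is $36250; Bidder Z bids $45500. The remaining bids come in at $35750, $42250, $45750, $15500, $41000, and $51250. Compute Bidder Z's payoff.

Payoff = $0.

Highest competing bid: $51250.
Bidder Z's bid $45500 is not the highest, so Bidder Z loses, pays nothing, and earns zero payoff.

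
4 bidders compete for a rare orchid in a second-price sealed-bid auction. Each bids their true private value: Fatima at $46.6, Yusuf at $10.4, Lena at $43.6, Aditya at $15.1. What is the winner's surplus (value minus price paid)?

Ranking the bids: Fatima $46.6, then Lena $43.6, then Aditya $15.1, then Yusuf $10.4.
Fatima wins with the top bid and pays the second-highest, $43.6.
Surplus = $46.6 − $43.6 = $3.0.

Surplus = $3.0.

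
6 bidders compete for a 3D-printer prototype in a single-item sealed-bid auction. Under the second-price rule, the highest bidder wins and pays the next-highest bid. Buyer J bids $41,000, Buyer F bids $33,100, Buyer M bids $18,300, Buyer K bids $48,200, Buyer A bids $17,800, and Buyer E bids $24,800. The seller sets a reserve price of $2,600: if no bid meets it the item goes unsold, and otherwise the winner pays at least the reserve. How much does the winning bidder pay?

The winner pays $41,000.

Bids in descending order: Buyer K $48,200; Buyer J $41,000; Buyer F $33,100; Buyer E $24,800; Buyer M $18,300; Buyer A $17,800.
Buyer K has the highest bid, so Buyer K wins.
The second-highest bid is $41,000, which exceeds the reserve, so that sets the price.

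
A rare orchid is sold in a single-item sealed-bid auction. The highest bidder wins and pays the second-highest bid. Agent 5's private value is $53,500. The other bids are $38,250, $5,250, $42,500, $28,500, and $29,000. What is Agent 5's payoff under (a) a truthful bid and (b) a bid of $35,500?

The highest competing bid is $42,500.
Bidding truthfully at $53,500: Agent 5 has the top bid, wins, and pays the second-highest bid $42,500. Payoff = $53,500 − $42,500 = $11,000.
Bidding $35,500: the top bid is $42,500 (a rival), so Agent 5 loses. Payoff = $0.

Truthful: $11,000; alternative: $0.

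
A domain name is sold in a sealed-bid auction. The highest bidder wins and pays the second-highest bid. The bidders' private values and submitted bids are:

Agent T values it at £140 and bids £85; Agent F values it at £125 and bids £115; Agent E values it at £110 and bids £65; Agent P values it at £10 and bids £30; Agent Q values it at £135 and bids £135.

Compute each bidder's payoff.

Agent T £0, Agent F £0, Agent E £0, Agent P £0, Agent Q £20.

Bids in descending order: Agent Q £135; Agent F £115; Agent T £85; Agent E £65; Agent P £30.
Agent Q has the top bid and wins; the price is the second-highest bid, £115.
Agent Q's payoff = £135 − £115 = £20. All other bidders lose, so their payoff is 0.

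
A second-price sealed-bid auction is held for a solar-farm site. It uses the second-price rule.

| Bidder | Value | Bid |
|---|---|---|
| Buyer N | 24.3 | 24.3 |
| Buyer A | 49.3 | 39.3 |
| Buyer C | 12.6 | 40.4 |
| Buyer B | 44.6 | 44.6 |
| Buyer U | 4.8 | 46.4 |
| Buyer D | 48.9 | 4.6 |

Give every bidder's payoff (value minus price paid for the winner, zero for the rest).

Payoffs: Buyer N 0.0, Buyer A 0.0, Buyer C 0.0, Buyer B 0.0, Buyer U -39.8, Buyer D 0.0.

Ranking the bids: Buyer U 46.4 > Buyer B 44.6 > Buyer C 40.4 > Buyer A 39.3 > Buyer N 24.3 > Buyer D 4.6.
Buyer U has the top bid and wins; the price is the second-highest bid, 44.6.
Buyer U's payoff = 4.8 − 44.6 = -39.8. All other bidders lose, so their payoff is 0.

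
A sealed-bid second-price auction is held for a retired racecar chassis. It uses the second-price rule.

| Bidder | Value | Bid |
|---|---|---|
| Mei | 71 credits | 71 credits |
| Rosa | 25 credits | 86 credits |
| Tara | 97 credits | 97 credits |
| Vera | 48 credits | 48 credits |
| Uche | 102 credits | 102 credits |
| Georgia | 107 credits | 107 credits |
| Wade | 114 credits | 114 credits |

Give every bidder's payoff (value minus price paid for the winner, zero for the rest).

Payoffs: Mei 0 credits, Rosa 0 credits, Tara 0 credits, Vera 0 credits, Uche 0 credits, Georgia 0 credits, Wade 7 credits.

Sorted high to low: Wade 114 credits > Georgia 107 credits > Uche 102 credits > Tara 97 credits > Rosa 86 credits > Mei 71 credits > Vera 48 credits.
Wade has the top bid and wins; the price is the second-highest bid, 107 credits.
Wade's payoff = 114 credits − 107 credits = 7 credits. All other bidders lose, so their payoff is 0.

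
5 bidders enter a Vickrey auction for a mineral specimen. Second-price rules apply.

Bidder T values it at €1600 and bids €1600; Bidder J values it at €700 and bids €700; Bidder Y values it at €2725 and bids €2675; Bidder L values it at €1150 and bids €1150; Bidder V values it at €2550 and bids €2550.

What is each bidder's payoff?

Payoffs: Bidder T €0, Bidder J €0, Bidder Y €175, Bidder L €0, Bidder V €0.

Bids in descending order: Bidder Y €2675 > Bidder V €2550 > Bidder T €1600 > Bidder L €1150 > Bidder J €700.
Bidder Y has the top bid and wins; the price is the second-highest bid, €2550.
Bidder Y's payoff = €2725 − €2550 = €175. All other bidders lose, so their payoff is 0.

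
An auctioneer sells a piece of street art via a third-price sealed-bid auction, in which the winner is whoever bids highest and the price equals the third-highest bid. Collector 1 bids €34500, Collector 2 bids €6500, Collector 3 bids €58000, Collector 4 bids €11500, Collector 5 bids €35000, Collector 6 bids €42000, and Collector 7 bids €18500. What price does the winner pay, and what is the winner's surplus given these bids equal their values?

Ranking the bids: Collector 3 €58000, then Collector 6 €42000, then Collector 5 €35000, then Collector 1 €34500, then Collector 7 €18500, then Collector 4 €11500, then Collector 2 €6500.
Collector 3 is the highest bidder, so Collector 3 wins.
Under the third-price rule, the price is the third-highest bid: €35000.
Surplus = €58000 − €35000 = €23000.

Price €35000; surplus €23000.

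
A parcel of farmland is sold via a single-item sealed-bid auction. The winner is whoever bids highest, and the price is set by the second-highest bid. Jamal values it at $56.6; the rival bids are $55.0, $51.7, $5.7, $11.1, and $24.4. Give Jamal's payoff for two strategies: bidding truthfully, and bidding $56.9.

(a) $1.6  (b) $1.6

The highest competing bid is $55.0.
Bidding truthfully at $56.6: Jamal has the top bid, wins, and pays the second-highest bid $55.0. Payoff = $56.6 − $55.0 = $1.6.
Bidding $56.9: Jamal has the top bid, wins, and pays the second-highest bid $55.0. Payoff = $56.6 − $55.0 = $1.6.
The bid only affects whether you win, not the price — here both bids land on the same side of the top rival bid, so the deviation is payoff-neutral.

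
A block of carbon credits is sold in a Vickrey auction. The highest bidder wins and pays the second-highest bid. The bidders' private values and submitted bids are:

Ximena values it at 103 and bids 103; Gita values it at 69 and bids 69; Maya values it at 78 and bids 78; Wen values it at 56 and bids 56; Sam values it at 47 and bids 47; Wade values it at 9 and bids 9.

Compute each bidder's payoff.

Sorted high to low: Ximena 103, then Maya 78, then Gita 69, then Wen 56, then Sam 47, then Wade 9.
Ximena has the top bid and wins; the price is the second-highest bid, 78.
Ximena's payoff = 103 − 78 = 25. All other bidders lose, so their payoff is 0.

Ximena 25, Gita 0, Maya 0, Wen 0, Sam 0, Wade 0.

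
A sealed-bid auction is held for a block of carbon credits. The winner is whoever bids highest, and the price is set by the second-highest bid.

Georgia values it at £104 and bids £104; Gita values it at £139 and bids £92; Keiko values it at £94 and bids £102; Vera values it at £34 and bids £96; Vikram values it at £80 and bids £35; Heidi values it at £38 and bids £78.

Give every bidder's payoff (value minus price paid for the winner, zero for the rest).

Georgia £2, Gita £0, Keiko £0, Vera £0, Vikram £0, Heidi £0.

Ranking the bids: Georgia £104; Keiko £102; Vera £96; Gita £92; Heidi £78; Vikram £35.
Georgia has the top bid and wins; the price is the second-highest bid, £102.
Georgia's payoff = £104 − £102 = £2. All other bidders lose, so their payoff is 0.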